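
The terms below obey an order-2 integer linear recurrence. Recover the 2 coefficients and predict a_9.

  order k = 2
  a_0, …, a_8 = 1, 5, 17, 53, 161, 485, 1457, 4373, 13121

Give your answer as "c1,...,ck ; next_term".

  a_2 = 4·5 + -3·1 = 17
  a_3 = 4·17 + -3·5 = 53
  a_4 = 4·53 + -3·17 = 161
  a_5 = 4·161 + -3·53 = 485
  a_6 = 4·485 + -3·161 = 1457
  a_7 = 4·1457 + -3·485 = 4373
  a_8 = 4·4373 + -3·1457 = 13121
  a_9 = 4·13121 + -3·4373 = 39365

4,-3 ; 39365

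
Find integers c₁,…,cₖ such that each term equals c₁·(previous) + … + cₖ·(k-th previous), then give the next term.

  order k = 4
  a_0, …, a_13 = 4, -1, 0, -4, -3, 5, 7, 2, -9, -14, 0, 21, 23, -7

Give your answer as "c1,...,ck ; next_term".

0,-1,-1,-1 ; -44

  a_4 = 0·-4 + -1·0 + -1·-1 + -1·4 = -3
  a_5 = 0·-3 + -1·-4 + -1·0 + -1·-1 = 5
  a_6 = 0·5 + -1·-3 + -1·-4 + -1·0 = 7
  a_7 = 0·7 + -1·5 + -1·-3 + -1·-4 = 2
  a_8 = 0·2 + -1·7 + -1·5 + -1·-3 = -9
  a_9 = 0·-9 + -1·2 + -1·7 + -1·5 = -14
  a_10 = 0·-14 + -1·-9 + -1·2 + -1·7 = 0
  a_11 = 0·0 + -1·-14 + -1·-9 + -1·2 = 21
  a_12 = 0·21 + -1·0 + -1·-14 + -1·-9 = 23
  a_13 = 0·23 + -1·21 + -1·0 + -1·-14 = -7
  a_14 = 0·-7 + -1·23 + -1·21 + -1·0 = -44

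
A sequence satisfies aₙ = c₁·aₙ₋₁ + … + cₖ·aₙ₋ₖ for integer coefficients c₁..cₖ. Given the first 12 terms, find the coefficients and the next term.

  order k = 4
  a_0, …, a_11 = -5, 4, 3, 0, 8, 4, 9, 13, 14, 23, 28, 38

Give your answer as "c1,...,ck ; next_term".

1,1,0,-1 ; 52

  a_4 = 1·0 + 1·3 + 0·4 + -1·-5 = 8
  a_5 = 1·8 + 1·0 + 0·3 + -1·4 = 4
  a_6 = 1·4 + 1·8 + 0·0 + -1·3 = 9
  a_7 = 1·9 + 1·4 + 0·8 + -1·0 = 13
  a_8 = 1·13 + 1·9 + 0·4 + -1·8 = 14
  a_9 = 1·14 + 1·13 + 0·9 + -1·4 = 23
  a_10 = 1·23 + 1·14 + 0·13 + -1·9 = 28
  a_11 = 1·28 + 1·23 + 0·14 + -1·13 = 38
  a_12 = 1·38 + 1·28 + 0·23 + -1·14 = 52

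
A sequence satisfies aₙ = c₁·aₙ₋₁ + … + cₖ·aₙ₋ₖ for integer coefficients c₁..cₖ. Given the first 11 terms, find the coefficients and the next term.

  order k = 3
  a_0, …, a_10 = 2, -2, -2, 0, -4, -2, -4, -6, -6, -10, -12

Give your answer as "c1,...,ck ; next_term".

  a_3 = 0·-2 + 1·-2 + 1·2 = 0
  a_4 = 0·0 + 1·-2 + 1·-2 = -4
  a_5 = 0·-4 + 1·0 + 1·-2 = -2
  a_6 = 0·-2 + 1·-4 + 1·0 = -4
  a_7 = 0·-4 + 1·-2 + 1·-4 = -6
  a_8 = 0·-6 + 1·-4 + 1·-2 = -6
  a_9 = 0·-6 + 1·-6 + 1·-4 = -10
  a_10 = 0·-10 + 1·-6 + 1·-6 = -12
  a_11 = 0·-12 + 1·-10 + 1·-6 = -16

0,1,1 ; -16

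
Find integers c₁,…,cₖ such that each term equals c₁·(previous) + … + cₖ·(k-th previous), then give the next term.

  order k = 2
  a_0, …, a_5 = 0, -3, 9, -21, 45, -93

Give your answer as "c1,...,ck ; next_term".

  a_2 = -3·-3 + -2·0 = 9
  a_3 = -3·9 + -2·-3 = -21
  a_4 = -3·-21 + -2·9 = 45
  a_5 = -3·45 + -2·-21 = -93
  a_6 = -3·-93 + -2·45 = 189

-3,-2 ; 189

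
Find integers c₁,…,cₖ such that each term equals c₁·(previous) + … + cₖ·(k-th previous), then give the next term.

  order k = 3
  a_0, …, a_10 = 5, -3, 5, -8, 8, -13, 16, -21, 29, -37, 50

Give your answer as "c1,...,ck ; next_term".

  a_3 = 0·5 + 1·-3 + -1·5 = -8
  a_4 = 0·-8 + 1·5 + -1·-3 = 8
  a_5 = 0·8 + 1·-8 + -1·5 = -13
  a_6 = 0·-13 + 1·8 + -1·-8 = 16
  a_7 = 0·16 + 1·-13 + -1·8 = -21
  a_8 = 0·-21 + 1·16 + -1·-13 = 29
  a_9 = 0·29 + 1·-21 + -1·16 = -37
  a_10 = 0·-37 + 1·29 + -1·-21 = 50
  a_11 = 0·50 + 1·-37 + -1·29 = -66

0,1,-1 ; -66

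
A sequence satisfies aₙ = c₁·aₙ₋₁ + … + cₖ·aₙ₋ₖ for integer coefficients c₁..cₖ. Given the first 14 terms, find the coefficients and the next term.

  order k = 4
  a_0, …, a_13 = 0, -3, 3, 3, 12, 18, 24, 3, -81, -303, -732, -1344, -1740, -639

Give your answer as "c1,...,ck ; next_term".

3,-2,-3,1 ; 4863

  a_4 = 3·3 + -2·3 + -3·-3 + 1·0 = 12
  a_5 = 3·12 + -2·3 + -3·3 + 1·-3 = 18
  a_6 = 3·18 + -2·12 + -3·3 + 1·3 = 24
  a_7 = 3·24 + -2·18 + -3·12 + 1·3 = 3
  a_8 = 3·3 + -2·24 + -3·18 + 1·12 = -81
  a_9 = 3·-81 + -2·3 + -3·24 + 1·18 = -303
  a_10 = 3·-303 + -2·-81 + -3·3 + 1·24 = -732
  a_11 = 3·-732 + -2·-303 + -3·-81 + 1·3 = -1344
  a_12 = 3·-1344 + -2·-732 + -3·-303 + 1·-81 = -1740
  a_13 = 3·-1740 + -2·-1344 + -3·-732 + 1·-303 = -639
  a_14 = 3·-639 + -2·-1740 + -3·-1344 + 1·-732 = 4863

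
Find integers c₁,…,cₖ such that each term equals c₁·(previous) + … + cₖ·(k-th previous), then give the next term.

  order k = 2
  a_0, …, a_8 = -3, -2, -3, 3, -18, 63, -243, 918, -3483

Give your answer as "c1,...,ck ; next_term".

-3,3 ; 13203

  a_2 = -3·-2 + 3·-3 = -3
  a_3 = -3·-3 + 3·-2 = 3
  a_4 = -3·3 + 3·-3 = -18
  a_5 = -3·-18 + 3·3 = 63
  a_6 = -3·63 + 3·-18 = -243
  a_7 = -3·-243 + 3·63 = 918
  a_8 = -3·918 + 3·-243 = -3483
  a_9 = -3·-3483 + 3·918 = 13203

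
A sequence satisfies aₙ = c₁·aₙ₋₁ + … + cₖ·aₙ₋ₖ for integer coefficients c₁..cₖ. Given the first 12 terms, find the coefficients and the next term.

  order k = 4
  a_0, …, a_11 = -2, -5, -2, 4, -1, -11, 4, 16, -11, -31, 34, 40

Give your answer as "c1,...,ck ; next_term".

-1,-1,-1,2 ; -65

  a_4 = -1·4 + -1·-2 + -1·-5 + 2·-2 = -1
  a_5 = -1·-1 + -1·4 + -1·-2 + 2·-5 = -11
  a_6 = -1·-11 + -1·-1 + -1·4 + 2·-2 = 4
  a_7 = -1·4 + -1·-11 + -1·-1 + 2·4 = 16
  a_8 = -1·16 + -1·4 + -1·-11 + 2·-1 = -11
  a_9 = -1·-11 + -1·16 + -1·4 + 2·-11 = -31
  a_10 = -1·-31 + -1·-11 + -1·16 + 2·4 = 34
  a_11 = -1·34 + -1·-31 + -1·-11 + 2·16 = 40
  a_12 = -1·40 + -1·34 + -1·-31 + 2·-11 = -65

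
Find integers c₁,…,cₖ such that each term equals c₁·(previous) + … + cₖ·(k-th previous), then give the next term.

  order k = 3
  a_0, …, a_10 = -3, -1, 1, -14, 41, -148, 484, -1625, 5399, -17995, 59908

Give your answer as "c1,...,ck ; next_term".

  a_3 = -3·1 + 2·-1 + 3·-3 = -14
  a_4 = -3·-14 + 2·1 + 3·-1 = 41
  a_5 = -3·41 + 2·-14 + 3·1 = -148
  a_6 = -3·-148 + 2·41 + 3·-14 = 484
  a_7 = -3·484 + 2·-148 + 3·41 = -1625
  a_8 = -3·-1625 + 2·484 + 3·-148 = 5399
  a_9 = -3·5399 + 2·-1625 + 3·484 = -17995
  a_10 = -3·-17995 + 2·5399 + 3·-1625 = 59908
  a_11 = -3·59908 + 2·-17995 + 3·5399 = -199517

-3,2,3 ; -199517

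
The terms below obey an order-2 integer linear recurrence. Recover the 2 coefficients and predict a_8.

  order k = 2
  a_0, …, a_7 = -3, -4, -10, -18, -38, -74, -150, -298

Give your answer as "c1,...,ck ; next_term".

  a_2 = 1·-4 + 2·-3 = -10
  a_3 = 1·-10 + 2·-4 = -18
  a_4 = 1·-18 + 2·-10 = -38
  a_5 = 1·-38 + 2·-18 = -74
  a_6 = 1·-74 + 2·-38 = -150
  a_7 = 1·-150 + 2·-74 = -298
  a_8 = 1·-298 + 2·-150 = -598

1,2 ; -598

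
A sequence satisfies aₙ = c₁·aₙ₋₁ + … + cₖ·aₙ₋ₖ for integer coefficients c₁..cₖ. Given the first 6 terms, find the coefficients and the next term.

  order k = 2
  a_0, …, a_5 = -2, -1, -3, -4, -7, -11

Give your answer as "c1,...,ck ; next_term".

1,1 ; -18

  a_2 = 1·-1 + 1·-2 = -3
  a_3 = 1·-3 + 1·-1 = -4
  a_4 = 1·-4 + 1·-3 = -7
  a_5 = 1·-7 + 1·-4 = -11
  a_6 = 1·-11 + 1·-7 = -18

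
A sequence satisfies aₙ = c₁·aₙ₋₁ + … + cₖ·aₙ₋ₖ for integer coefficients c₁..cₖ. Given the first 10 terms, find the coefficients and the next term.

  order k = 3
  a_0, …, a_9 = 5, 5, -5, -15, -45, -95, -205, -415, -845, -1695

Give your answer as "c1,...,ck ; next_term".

  a_3 = 2·-5 + 1·5 + -2·5 = -15
  a_4 = 2·-15 + 1·-5 + -2·5 = -45
  a_5 = 2·-45 + 1·-15 + -2·-5 = -95
  a_6 = 2·-95 + 1·-45 + -2·-15 = -205
  a_7 = 2·-205 + 1·-95 + -2·-45 = -415
  a_8 = 2·-415 + 1·-205 + -2·-95 = -845
  a_9 = 2·-845 + 1·-415 + -2·-205 = -1695
  a_10 = 2·-1695 + 1·-845 + -2·-415 = -3405

2,1,-2 ; -3405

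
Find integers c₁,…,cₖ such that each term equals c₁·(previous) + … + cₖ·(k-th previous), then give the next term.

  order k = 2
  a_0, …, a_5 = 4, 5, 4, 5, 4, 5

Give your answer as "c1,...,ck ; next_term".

0,1 ; 4

  a_2 = 0·5 + 1·4 = 4
  a_3 = 0·4 + 1·5 = 5
  a_4 = 0·5 + 1·4 = 4
  a_5 = 0·4 + 1·5 = 5
  a_6 = 0·5 + 1·4 = 4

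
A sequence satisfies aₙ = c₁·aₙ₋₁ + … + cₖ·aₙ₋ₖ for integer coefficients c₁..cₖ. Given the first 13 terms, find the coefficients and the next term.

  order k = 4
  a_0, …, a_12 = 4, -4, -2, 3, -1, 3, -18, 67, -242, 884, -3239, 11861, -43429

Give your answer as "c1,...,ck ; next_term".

  a_4 = -3·3 + 2·-2 + -1·-4 + 2·4 = -1
  a_5 = -3·-1 + 2·3 + -1·-2 + 2·-4 = 3
  a_6 = -3·3 + 2·-1 + -1·3 + 2·-2 = -18
  a_7 = -3·-18 + 2·3 + -1·-1 + 2·3 = 67
  a_8 = -3·67 + 2·-18 + -1·3 + 2·-1 = -242
  a_9 = -3·-242 + 2·67 + -1·-18 + 2·3 = 884
  a_10 = -3·884 + 2·-242 + -1·67 + 2·-18 = -3239
  a_11 = -3·-3239 + 2·884 + -1·-242 + 2·67 = 11861
  a_12 = -3·11861 + 2·-3239 + -1·884 + 2·-242 = -43429
  a_13 = -3·-43429 + 2·11861 + -1·-3239 + 2·884 = 159016

-3,2,-1,2 ; 159016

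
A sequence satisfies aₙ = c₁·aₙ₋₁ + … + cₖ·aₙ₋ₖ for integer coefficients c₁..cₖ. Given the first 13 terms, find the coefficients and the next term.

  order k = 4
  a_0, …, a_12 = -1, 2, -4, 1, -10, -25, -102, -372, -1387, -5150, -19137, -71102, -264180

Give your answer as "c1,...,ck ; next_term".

  a_4 = 3·1 + 3·-4 + -1·2 + -1·-1 = -10
  a_5 = 3·-10 + 3·1 + -1·-4 + -1·2 = -25
  a_6 = 3·-25 + 3·-10 + -1·1 + -1·-4 = -102
  a_7 = 3·-102 + 3·-25 + -1·-10 + -1·1 = -372
  a_8 = 3·-372 + 3·-102 + -1·-25 + -1·-10 = -1387
  a_9 = 3·-1387 + 3·-372 + -1·-102 + -1·-25 = -5150
  a_10 = 3·-5150 + 3·-1387 + -1·-372 + -1·-102 = -19137
  a_11 = 3·-19137 + 3·-5150 + -1·-1387 + -1·-372 = -71102
  a_12 = 3·-71102 + 3·-19137 + -1·-5150 + -1·-1387 = -264180
  a_13 = 3·-264180 + 3·-71102 + -1·-19137 + -1·-5150 = -981559

3,3,-1,-1 ; -981559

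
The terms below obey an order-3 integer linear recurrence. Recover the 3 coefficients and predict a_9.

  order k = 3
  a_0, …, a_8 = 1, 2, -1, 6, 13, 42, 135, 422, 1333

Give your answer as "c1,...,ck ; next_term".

  a_3 = 2·-1 + 3·2 + 2·1 = 6
  a_4 = 2·6 + 3·-1 + 2·2 = 13
  a_5 = 2·13 + 3·6 + 2·-1 = 42
  a_6 = 2·42 + 3·13 + 2·6 = 135
  a_7 = 2·135 + 3·42 + 2·13 = 422
  a_8 = 2·422 + 3·135 + 2·42 = 1333
  a_9 = 2·1333 + 3·422 + 2·135 = 4202

2,3,2 ; 4202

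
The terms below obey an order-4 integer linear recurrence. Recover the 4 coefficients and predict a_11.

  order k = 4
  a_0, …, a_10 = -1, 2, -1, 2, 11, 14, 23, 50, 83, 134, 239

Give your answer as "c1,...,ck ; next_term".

2,-1,2,-2 ; 410

  a_4 = 2·2 + -1·-1 + 2·2 + -2·-1 = 11
  a_5 = 2·11 + -1·2 + 2·-1 + -2·2 = 14
  a_6 = 2·14 + -1·11 + 2·2 + -2·-1 = 23
  a_7 = 2·23 + -1·14 + 2·11 + -2·2 = 50
  a_8 = 2·50 + -1·23 + 2·14 + -2·11 = 83
  a_9 = 2·83 + -1·50 + 2·23 + -2·14 = 134
  a_10 = 2·134 + -1·83 + 2·50 + -2·23 = 239
  a_11 = 2·239 + -1·134 + 2·83 + -2·50 = 410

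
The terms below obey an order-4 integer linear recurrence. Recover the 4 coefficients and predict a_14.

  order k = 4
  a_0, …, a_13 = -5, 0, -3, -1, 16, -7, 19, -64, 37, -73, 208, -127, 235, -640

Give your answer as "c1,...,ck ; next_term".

  a_4 = -1·-1 + 0·-3 + -3·0 + -3·-5 = 16
  a_5 = -1·16 + 0·-1 + -3·-3 + -3·0 = -7
  a_6 = -1·-7 + 0·16 + -3·-1 + -3·-3 = 19
  a_7 = -1·19 + 0·-7 + -3·16 + -3·-1 = -64
  a_8 = -1·-64 + 0·19 + -3·-7 + -3·16 = 37
  a_9 = -1·37 + 0·-64 + -3·19 + -3·-7 = -73
  a_10 = -1·-73 + 0·37 + -3·-64 + -3·19 = 208
  a_11 = -1·208 + 0·-73 + -3·37 + -3·-64 = -127
  a_12 = -1·-127 + 0·208 + -3·-73 + -3·37 = 235
  a_13 = -1·235 + 0·-127 + -3·208 + -3·-73 = -640
  a_14 = -1·-640 + 0·235 + -3·-127 + -3·208 = 397

-1,0,-3,-3 ; 397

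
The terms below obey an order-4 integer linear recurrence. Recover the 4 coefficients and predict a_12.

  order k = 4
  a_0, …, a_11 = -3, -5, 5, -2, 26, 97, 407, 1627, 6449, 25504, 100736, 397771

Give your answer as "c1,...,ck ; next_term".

4,1,-4,-3 ; 1570457

  a_4 = 4·-2 + 1·5 + -4·-5 + -3·-3 = 26
  a_5 = 4·26 + 1·-2 + -4·5 + -3·-5 = 97
  a_6 = 4·97 + 1·26 + -4·-2 + -3·5 = 407
  a_7 = 4·407 + 1·97 + -4·26 + -3·-2 = 1627
  a_8 = 4·1627 + 1·407 + -4·97 + -3·26 = 6449
  a_9 = 4·6449 + 1·1627 + -4·407 + -3·97 = 25504
  a_10 = 4·25504 + 1·6449 + -4·1627 + -3·407 = 100736
  a_11 = 4·100736 + 1·25504 + -4·6449 + -3·1627 = 397771
  a_12 = 4·397771 + 1·100736 + -4·25504 + -3·6449 = 1570457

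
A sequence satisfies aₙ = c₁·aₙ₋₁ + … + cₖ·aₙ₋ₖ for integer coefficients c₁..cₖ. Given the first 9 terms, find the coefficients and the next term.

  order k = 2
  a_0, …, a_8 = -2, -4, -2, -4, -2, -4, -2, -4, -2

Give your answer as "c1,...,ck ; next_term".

  a_2 = 0·-4 + 1·-2 = -2
  a_3 = 0·-2 + 1·-4 = -4
  a_4 = 0·-4 + 1·-2 = -2
  a_5 = 0·-2 + 1·-4 = -4
  a_6 = 0·-4 + 1·-2 = -2
  a_7 = 0·-2 + 1·-4 = -4
  a_8 = 0·-4 + 1·-2 = -2
  a_9 = 0·-2 + 1·-4 = -4

0,1 ; -4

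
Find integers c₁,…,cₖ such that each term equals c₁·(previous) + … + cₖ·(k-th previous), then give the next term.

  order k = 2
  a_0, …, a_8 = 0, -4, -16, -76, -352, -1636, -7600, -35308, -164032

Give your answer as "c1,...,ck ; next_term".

  a_2 = 4·-4 + 3·0 = -16
  a_3 = 4·-16 + 3·-4 = -76
  a_4 = 4·-76 + 3·-16 = -352
  a_5 = 4·-352 + 3·-76 = -1636
  a_6 = 4·-1636 + 3·-352 = -7600
  a_7 = 4·-7600 + 3·-1636 = -35308
  a_8 = 4·-35308 + 3·-7600 = -164032
  a_9 = 4·-164032 + 3·-35308 = -762052

4,3 ; -762052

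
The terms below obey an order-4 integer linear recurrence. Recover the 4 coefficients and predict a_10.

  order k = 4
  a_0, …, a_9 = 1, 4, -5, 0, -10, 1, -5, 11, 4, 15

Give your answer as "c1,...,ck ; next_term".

  a_4 = 0·0 + 1·-5 + -1·4 + -1·1 = -10
  a_5 = 0·-10 + 1·0 + -1·-5 + -1·4 = 1
  a_6 = 0·1 + 1·-10 + -1·0 + -1·-5 = -5
  a_7 = 0·-5 + 1·1 + -1·-10 + -1·0 = 11
  a_8 = 0·11 + 1·-5 + -1·1 + -1·-10 = 4
  a_9 = 0·4 + 1·11 + -1·-5 + -1·1 = 15
  a_10 = 0·15 + 1·4 + -1·11 + -1·-5 = -2

0,1,-1,-1 ; -2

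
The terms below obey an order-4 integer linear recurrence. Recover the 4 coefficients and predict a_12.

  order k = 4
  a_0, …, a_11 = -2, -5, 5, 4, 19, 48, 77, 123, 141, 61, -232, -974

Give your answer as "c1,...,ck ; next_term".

2,0,-1,-3 ; -2432

  a_4 = 2·4 + 0·5 + -1·-5 + -3·-2 = 19
  a_5 = 2·19 + 0·4 + -1·5 + -3·-5 = 48
  a_6 = 2·48 + 0·19 + -1·4 + -3·5 = 77
  a_7 = 2·77 + 0·48 + -1·19 + -3·4 = 123
  a_8 = 2·123 + 0·77 + -1·48 + -3·19 = 141
  a_9 = 2·141 + 0·123 + -1·77 + -3·48 = 61
  a_10 = 2·61 + 0·141 + -1·123 + -3·77 = -232
  a_11 = 2·-232 + 0·61 + -1·141 + -3·123 = -974
  a_12 = 2·-974 + 0·-232 + -1·61 + -3·141 = -2432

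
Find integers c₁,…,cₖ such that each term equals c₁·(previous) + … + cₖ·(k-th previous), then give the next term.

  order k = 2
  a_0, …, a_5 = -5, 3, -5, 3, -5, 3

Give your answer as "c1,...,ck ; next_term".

0,1 ; -5

  a_2 = 0·3 + 1·-5 = -5
  a_3 = 0·-5 + 1·3 = 3
  a_4 = 0·3 + 1·-5 = -5
  a_5 = 0·-5 + 1·3 = 3
  a_6 = 0·3 + 1·-5 = -5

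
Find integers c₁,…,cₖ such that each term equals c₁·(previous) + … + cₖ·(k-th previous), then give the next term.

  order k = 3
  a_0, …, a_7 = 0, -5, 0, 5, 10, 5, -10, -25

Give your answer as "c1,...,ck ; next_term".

  a_3 = 1·0 + -1·-5 + -1·0 = 5
  a_4 = 1·5 + -1·0 + -1·-5 = 10
  a_5 = 1·10 + -1·5 + -1·0 = 5
  a_6 = 1·5 + -1·10 + -1·5 = -10
  a_7 = 1·-10 + -1·5 + -1·10 = -25
  a_8 = 1·-25 + -1·-10 + -1·5 = -20

1,-1,-1 ; -20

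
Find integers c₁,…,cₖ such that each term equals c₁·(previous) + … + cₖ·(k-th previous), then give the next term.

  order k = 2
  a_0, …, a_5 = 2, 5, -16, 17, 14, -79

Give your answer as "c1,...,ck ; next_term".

-2,-3 ; 116

  a_2 = -2·5 + -3·2 = -16
  a_3 = -2·-16 + -3·5 = 17
  a_4 = -2·17 + -3·-16 = 14
  a_5 = -2·14 + -3·17 = -79
  a_6 = -2·-79 + -3·14 = 116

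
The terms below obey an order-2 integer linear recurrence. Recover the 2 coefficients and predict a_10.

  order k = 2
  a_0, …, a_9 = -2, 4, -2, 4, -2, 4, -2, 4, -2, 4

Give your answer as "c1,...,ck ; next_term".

  a_2 = 0·4 + 1·-2 = -2
  a_3 = 0·-2 + 1·4 = 4
  a_4 = 0·4 + 1·-2 = -2
  a_5 = 0·-2 + 1·4 = 4
  a_6 = 0·4 + 1·-2 = -2
  a_7 = 0·-2 + 1·4 = 4
  a_8 = 0·4 + 1·-2 = -2
  a_9 = 0·-2 + 1·4 = 4
  a_10 = 0·4 + 1·-2 = -2

0,1 ; -2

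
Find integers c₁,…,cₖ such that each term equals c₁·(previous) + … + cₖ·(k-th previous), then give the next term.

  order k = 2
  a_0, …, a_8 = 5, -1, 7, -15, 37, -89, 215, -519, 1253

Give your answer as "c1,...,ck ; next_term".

  a_2 = -2·-1 + 1·5 = 7
  a_3 = -2·7 + 1·-1 = -15
  a_4 = -2·-15 + 1·7 = 37
  a_5 = -2·37 + 1·-15 = -89
  a_6 = -2·-89 + 1·37 = 215
  a_7 = -2·215 + 1·-89 = -519
  a_8 = -2·-519 + 1·215 = 1253
  a_9 = -2·1253 + 1·-519 = -3025

-2,1 ; -3025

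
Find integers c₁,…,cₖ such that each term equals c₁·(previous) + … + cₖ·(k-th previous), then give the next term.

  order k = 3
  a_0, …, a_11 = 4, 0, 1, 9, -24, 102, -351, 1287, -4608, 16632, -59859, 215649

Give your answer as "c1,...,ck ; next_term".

-3,3,3 ; -776628

  a_3 = -3·1 + 3·0 + 3·4 = 9
  a_4 = -3·9 + 3·1 + 3·0 = -24
  a_5 = -3·-24 + 3·9 + 3·1 = 102
  a_6 = -3·102 + 3·-24 + 3·9 = -351
  a_7 = -3·-351 + 3·102 + 3·-24 = 1287
  a_8 = -3·1287 + 3·-351 + 3·102 = -4608
  a_9 = -3·-4608 + 3·1287 + 3·-351 = 16632
  a_10 = -3·16632 + 3·-4608 + 3·1287 = -59859
  a_11 = -3·-59859 + 3·16632 + 3·-4608 = 215649
  a_12 = -3·215649 + 3·-59859 + 3·16632 = -776628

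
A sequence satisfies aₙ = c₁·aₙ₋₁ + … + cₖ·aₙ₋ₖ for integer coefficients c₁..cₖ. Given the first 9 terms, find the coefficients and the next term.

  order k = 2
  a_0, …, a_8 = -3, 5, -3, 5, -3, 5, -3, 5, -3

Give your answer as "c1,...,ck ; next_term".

  a_2 = 0·5 + 1·-3 = -3
  a_3 = 0·-3 + 1·5 = 5
  a_4 = 0·5 + 1·-3 = -3
  a_5 = 0·-3 + 1·5 = 5
  a_6 = 0·5 + 1·-3 = -3
  a_7 = 0·-3 + 1·5 = 5
  a_8 = 0·5 + 1·-3 = -3
  a_9 = 0·-3 + 1·5 = 5

0,1 ; 5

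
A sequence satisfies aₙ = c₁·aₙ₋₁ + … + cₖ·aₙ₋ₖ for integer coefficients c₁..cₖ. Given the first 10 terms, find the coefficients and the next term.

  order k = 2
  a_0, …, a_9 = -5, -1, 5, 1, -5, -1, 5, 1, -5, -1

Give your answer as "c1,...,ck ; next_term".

  a_2 = 0·-1 + -1·-5 = 5
  a_3 = 0·5 + -1·-1 = 1
  a_4 = 0·1 + -1·5 = -5
  a_5 = 0·-5 + -1·1 = -1
  a_6 = 0·-1 + -1·-5 = 5
  a_7 = 0·5 + -1·-1 = 1
  a_8 = 0·1 + -1·5 = -5
  a_9 = 0·-5 + -1·1 = -1
  a_10 = 0·-1 + -1·-5 = 5

0,-1 ; 5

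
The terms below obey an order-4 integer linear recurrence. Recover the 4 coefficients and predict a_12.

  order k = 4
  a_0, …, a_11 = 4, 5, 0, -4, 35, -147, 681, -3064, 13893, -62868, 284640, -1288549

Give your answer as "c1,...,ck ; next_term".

  a_4 = -4·-4 + 3·0 + 3·5 + 1·4 = 35
  a_5 = -4·35 + 3·-4 + 3·0 + 1·5 = -147
  a_6 = -4·-147 + 3·35 + 3·-4 + 1·0 = 681
  a_7 = -4·681 + 3·-147 + 3·35 + 1·-4 = -3064
  a_8 = -4·-3064 + 3·681 + 3·-147 + 1·35 = 13893
  a_9 = -4·13893 + 3·-3064 + 3·681 + 1·-147 = -62868
  a_10 = -4·-62868 + 3·13893 + 3·-3064 + 1·681 = 284640
  a_11 = -4·284640 + 3·-62868 + 3·13893 + 1·-3064 = -1288549
  a_12 = -4·-1288549 + 3·284640 + 3·-62868 + 1·13893 = 5833405

-4,3,3,1 ; 5833405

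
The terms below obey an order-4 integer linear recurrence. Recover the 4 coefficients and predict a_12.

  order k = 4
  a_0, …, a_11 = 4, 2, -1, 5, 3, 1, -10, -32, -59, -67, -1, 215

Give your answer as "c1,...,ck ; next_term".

  a_4 = 2·5 + -1·-1 + -2·2 + -1·4 = 3
  a_5 = 2·3 + -1·5 + -2·-1 + -1·2 = 1
  a_6 = 2·1 + -1·3 + -2·5 + -1·-1 = -10
  a_7 = 2·-10 + -1·1 + -2·3 + -1·5 = -32
  a_8 = 2·-32 + -1·-10 + -2·1 + -1·3 = -59
  a_9 = 2·-59 + -1·-32 + -2·-10 + -1·1 = -67
  a_10 = 2·-67 + -1·-59 + -2·-32 + -1·-10 = -1
  a_11 = 2·-1 + -1·-67 + -2·-59 + -1·-32 = 215
  a_12 = 2·215 + -1·-1 + -2·-67 + -1·-59 = 624

2,-1,-2,-1 ; 624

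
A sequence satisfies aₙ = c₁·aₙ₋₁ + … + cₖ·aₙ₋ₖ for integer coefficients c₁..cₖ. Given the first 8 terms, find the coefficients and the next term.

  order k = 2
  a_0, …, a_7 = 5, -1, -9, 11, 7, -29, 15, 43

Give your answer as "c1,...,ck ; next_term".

  a_2 = -1·-1 + -2·5 = -9
  a_3 = -1·-9 + -2·-1 = 11
  a_4 = -1·11 + -2·-9 = 7
  a_5 = -1·7 + -2·11 = -29
  a_6 = -1·-29 + -2·7 = 15
  a_7 = -1·15 + -2·-29 = 43
  a_8 = -1·43 + -2·15 = -73

-1,-2 ; -73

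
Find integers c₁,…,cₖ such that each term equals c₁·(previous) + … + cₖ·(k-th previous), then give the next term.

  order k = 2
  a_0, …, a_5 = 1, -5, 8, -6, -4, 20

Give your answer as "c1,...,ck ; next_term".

-2,-2 ; -32

  a_2 = -2·-5 + -2·1 = 8
  a_3 = -2·8 + -2·-5 = -6
  a_4 = -2·-6 + -2·8 = -4
  a_5 = -2·-4 + -2·-6 = 20
  a_6 = -2·20 + -2·-4 = -32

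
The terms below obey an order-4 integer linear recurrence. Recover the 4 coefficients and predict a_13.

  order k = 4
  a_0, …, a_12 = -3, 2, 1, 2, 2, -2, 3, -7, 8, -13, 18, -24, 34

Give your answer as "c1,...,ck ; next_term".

-1,1,0,-1 ; -45

  a_4 = -1·2 + 1·1 + 0·2 + -1·-3 = 2
  a_5 = -1·2 + 1·2 + 0·1 + -1·2 = -2
  a_6 = -1·-2 + 1·2 + 0·2 + -1·1 = 3
  a_7 = -1·3 + 1·-2 + 0·2 + -1·2 = -7
  a_8 = -1·-7 + 1·3 + 0·-2 + -1·2 = 8
  a_9 = -1·8 + 1·-7 + 0·3 + -1·-2 = -13
  a_10 = -1·-13 + 1·8 + 0·-7 + -1·3 = 18
  a_11 = -1·18 + 1·-13 + 0·8 + -1·-7 = -24
  a_12 = -1·-24 + 1·18 + 0·-13 + -1·8 = 34
  a_13 = -1·34 + 1·-24 + 0·18 + -1·-13 = -45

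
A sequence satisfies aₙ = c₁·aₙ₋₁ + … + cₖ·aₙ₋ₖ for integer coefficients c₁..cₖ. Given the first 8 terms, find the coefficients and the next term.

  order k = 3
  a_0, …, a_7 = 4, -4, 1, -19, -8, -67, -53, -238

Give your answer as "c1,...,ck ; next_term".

1,3,-2 ; -263

  a_3 = 1·1 + 3·-4 + -2·4 = -19
  a_4 = 1·-19 + 3·1 + -2·-4 = -8
  a_5 = 1·-8 + 3·-19 + -2·1 = -67
  a_6 = 1·-67 + 3·-8 + -2·-19 = -53
  a_7 = 1·-53 + 3·-67 + -2·-8 = -238
  a_8 = 1·-238 + 3·-53 + -2·-67 = -263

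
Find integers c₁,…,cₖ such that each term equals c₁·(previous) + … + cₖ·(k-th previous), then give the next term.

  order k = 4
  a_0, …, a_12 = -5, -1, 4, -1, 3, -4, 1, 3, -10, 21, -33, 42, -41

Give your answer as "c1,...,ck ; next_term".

-2,-1,0,-1 ; 19

  a_4 = -2·-1 + -1·4 + 0·-1 + -1·-5 = 3
  a_5 = -2·3 + -1·-1 + 0·4 + -1·-1 = -4
  a_6 = -2·-4 + -1·3 + 0·-1 + -1·4 = 1
  a_7 = -2·1 + -1·-4 + 0·3 + -1·-1 = 3
  a_8 = -2·3 + -1·1 + 0·-4 + -1·3 = -10
  a_9 = -2·-10 + -1·3 + 0·1 + -1·-4 = 21
  a_10 = -2·21 + -1·-10 + 0·3 + -1·1 = -33
  a_11 = -2·-33 + -1·21 + 0·-10 + -1·3 = 42
  a_12 = -2·42 + -1·-33 + 0·21 + -1·-10 = -41
  a_13 = -2·-41 + -1·42 + 0·-33 + -1·21 = 19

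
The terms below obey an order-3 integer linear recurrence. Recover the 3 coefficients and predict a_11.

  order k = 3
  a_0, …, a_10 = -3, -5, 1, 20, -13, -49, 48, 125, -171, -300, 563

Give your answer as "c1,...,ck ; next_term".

-1,-3,-2 ; 679

  a_3 = -1·1 + -3·-5 + -2·-3 = 20
  a_4 = -1·20 + -3·1 + -2·-5 = -13
  a_5 = -1·-13 + -3·20 + -2·1 = -49
  a_6 = -1·-49 + -3·-13 + -2·20 = 48
  a_7 = -1·48 + -3·-49 + -2·-13 = 125
  a_8 = -1·125 + -3·48 + -2·-49 = -171
  a_9 = -1·-171 + -3·125 + -2·48 = -300
  a_10 = -1·-300 + -3·-171 + -2·125 = 563
  a_11 = -1·563 + -3·-300 + -2·-171 = 679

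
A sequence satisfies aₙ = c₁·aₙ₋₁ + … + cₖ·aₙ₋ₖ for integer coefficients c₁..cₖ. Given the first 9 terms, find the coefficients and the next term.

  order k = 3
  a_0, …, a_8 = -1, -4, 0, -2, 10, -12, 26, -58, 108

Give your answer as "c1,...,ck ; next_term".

  a_3 = -1·0 + 1·-4 + -2·-1 = -2
  a_4 = -1·-2 + 1·0 + -2·-4 = 10
  a_5 = -1·10 + 1·-2 + -2·0 = -12
  a_6 = -1·-12 + 1·10 + -2·-2 = 26
  a_7 = -1·26 + 1·-12 + -2·10 = -58
  a_8 = -1·-58 + 1·26 + -2·-12 = 108
  a_9 = -1·108 + 1·-58 + -2·26 = -218

-1,1,-2 ; -218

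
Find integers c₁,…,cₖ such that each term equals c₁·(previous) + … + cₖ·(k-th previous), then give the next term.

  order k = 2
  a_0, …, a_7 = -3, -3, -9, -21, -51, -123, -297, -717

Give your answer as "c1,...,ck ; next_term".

2,1 ; -1731

  a_2 = 2·-3 + 1·-3 = -9
  a_3 = 2·-9 + 1·-3 = -21
  a_4 = 2·-21 + 1·-9 = -51
  a_5 = 2·-51 + 1·-21 = -123
  a_6 = 2·-123 + 1·-51 = -297
  a_7 = 2·-297 + 1·-123 = -717
  a_8 = 2·-717 + 1·-297 = -1731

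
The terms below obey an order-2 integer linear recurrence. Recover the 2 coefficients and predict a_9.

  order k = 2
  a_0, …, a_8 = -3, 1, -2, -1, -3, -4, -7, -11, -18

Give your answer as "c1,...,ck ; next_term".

1,1 ; -29

  a_2 = 1·1 + 1·-3 = -2
  a_3 = 1·-2 + 1·1 = -1
  a_4 = 1·-1 + 1·-2 = -3
  a_5 = 1·-3 + 1·-1 = -4
  a_6 = 1·-4 + 1·-3 = -7
  a_7 = 1·-7 + 1·-4 = -11
  a_8 = 1·-11 + 1·-7 = -18
  a_9 = 1·-18 + 1·-11 = -29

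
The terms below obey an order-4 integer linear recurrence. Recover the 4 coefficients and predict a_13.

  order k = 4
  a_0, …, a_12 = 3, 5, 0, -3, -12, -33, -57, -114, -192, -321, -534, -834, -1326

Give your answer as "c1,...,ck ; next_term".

1,2,0,-3 ; -2031

  a_4 = 1·-3 + 2·0 + 0·5 + -3·3 = -12
  a_5 = 1·-12 + 2·-3 + 0·0 + -3·5 = -33
  a_6 = 1·-33 + 2·-12 + 0·-3 + -3·0 = -57
  a_7 = 1·-57 + 2·-33 + 0·-12 + -3·-3 = -114
  a_8 = 1·-114 + 2·-57 + 0·-33 + -3·-12 = -192
  a_9 = 1·-192 + 2·-114 + 0·-57 + -3·-33 = -321
  a_10 = 1·-321 + 2·-192 + 0·-114 + -3·-57 = -534
  a_11 = 1·-534 + 2·-321 + 0·-192 + -3·-114 = -834
  a_12 = 1·-834 + 2·-534 + 0·-321 + -3·-192 = -1326
  a_13 = 1·-1326 + 2·-834 + 0·-534 + -3·-321 = -2031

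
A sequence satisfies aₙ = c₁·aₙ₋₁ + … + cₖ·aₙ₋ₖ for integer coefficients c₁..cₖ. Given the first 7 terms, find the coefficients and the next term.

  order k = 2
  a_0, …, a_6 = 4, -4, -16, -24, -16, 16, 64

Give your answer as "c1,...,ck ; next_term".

2,-2 ; 96

  a_2 = 2·-4 + -2·4 = -16
  a_3 = 2·-16 + -2·-4 = -24
  a_4 = 2·-24 + -2·-16 = -16
  a_5 = 2·-16 + -2·-24 = 16
  a_6 = 2·16 + -2·-16 = 64
  a_7 = 2·64 + -2·16 = 96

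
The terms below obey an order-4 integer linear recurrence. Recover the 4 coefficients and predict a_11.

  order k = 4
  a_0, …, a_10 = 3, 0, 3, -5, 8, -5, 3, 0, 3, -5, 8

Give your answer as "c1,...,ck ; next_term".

  a_4 = -1·-5 + 0·3 + 1·0 + 1·3 = 8
  a_5 = -1·8 + 0·-5 + 1·3 + 1·0 = -5
  a_6 = -1·-5 + 0·8 + 1·-5 + 1·3 = 3
  a_7 = -1·3 + 0·-5 + 1·8 + 1·-5 = 0
  a_8 = -1·0 + 0·3 + 1·-5 + 1·8 = 3
  a_9 = -1·3 + 0·0 + 1·3 + 1·-5 = -5
  a_10 = -1·-5 + 0·3 + 1·0 + 1·3 = 8
  a_11 = -1·8 + 0·-5 + 1·3 + 1·0 = -5

-1,0,1,1 ; -5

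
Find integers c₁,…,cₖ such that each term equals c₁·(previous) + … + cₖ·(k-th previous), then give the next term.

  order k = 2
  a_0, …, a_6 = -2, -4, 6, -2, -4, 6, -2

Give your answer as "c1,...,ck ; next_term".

-1,-1 ; -4

  a_2 = -1·-4 + -1·-2 = 6
  a_3 = -1·6 + -1·-4 = -2
  a_4 = -1·-2 + -1·6 = -4
  a_5 = -1·-4 + -1·-2 = 6
  a_6 = -1·6 + -1·-4 = -2
  a_7 = -1·-2 + -1·6 = -4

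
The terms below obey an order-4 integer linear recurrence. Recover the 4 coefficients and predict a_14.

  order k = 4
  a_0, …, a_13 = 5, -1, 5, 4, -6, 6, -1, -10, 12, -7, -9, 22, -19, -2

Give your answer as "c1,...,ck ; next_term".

0,0,1,-1 ; 31

  a_4 = 0·4 + 0·5 + 1·-1 + -1·5 = -6
  a_5 = 0·-6 + 0·4 + 1·5 + -1·-1 = 6
  a_6 = 0·6 + 0·-6 + 1·4 + -1·5 = -1
  a_7 = 0·-1 + 0·6 + 1·-6 + -1·4 = -10
  a_8 = 0·-10 + 0·-1 + 1·6 + -1·-6 = 12
  a_9 = 0·12 + 0·-10 + 1·-1 + -1·6 = -7
  a_10 = 0·-7 + 0·12 + 1·-10 + -1·-1 = -9
  a_11 = 0·-9 + 0·-7 + 1·12 + -1·-10 = 22
  a_12 = 0·22 + 0·-9 + 1·-7 + -1·12 = -19
  a_13 = 0·-19 + 0·22 + 1·-9 + -1·-7 = -2
  a_14 = 0·-2 + 0·-19 + 1·22 + -1·-9 = 31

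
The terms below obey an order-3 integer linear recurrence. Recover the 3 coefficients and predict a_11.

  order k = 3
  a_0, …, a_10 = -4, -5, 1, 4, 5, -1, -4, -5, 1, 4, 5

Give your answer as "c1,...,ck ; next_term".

0,0,-1 ; -1

  a_3 = 0·1 + 0·-5 + -1·-4 = 4
  a_4 = 0·4 + 0·1 + -1·-5 = 5
  a_5 = 0·5 + 0·4 + -1·1 = -1
  a_6 = 0·-1 + 0·5 + -1·4 = -4
  a_7 = 0·-4 + 0·-1 + -1·5 = -5
  a_8 = 0·-5 + 0·-4 + -1·-1 = 1
  a_9 = 0·1 + 0·-5 + -1·-4 = 4
  a_10 = 0·4 + 0·1 + -1·-5 = 5
  a_11 = 0·5 + 0·4 + -1·1 = -1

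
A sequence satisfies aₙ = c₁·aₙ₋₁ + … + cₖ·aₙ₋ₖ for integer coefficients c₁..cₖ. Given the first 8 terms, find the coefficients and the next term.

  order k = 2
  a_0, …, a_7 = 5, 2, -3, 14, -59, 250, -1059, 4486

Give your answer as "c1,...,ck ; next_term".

-4,1 ; -19003

  a_2 = -4·2 + 1·5 = -3
  a_3 = -4·-3 + 1·2 = 14
  a_4 = -4·14 + 1·-3 = -59
  a_5 = -4·-59 + 1·14 = 250
  a_6 = -4·250 + 1·-59 = -1059
  a_7 = -4·-1059 + 1·250 = 4486
  a_8 = -4·4486 + 1·-1059 = -19003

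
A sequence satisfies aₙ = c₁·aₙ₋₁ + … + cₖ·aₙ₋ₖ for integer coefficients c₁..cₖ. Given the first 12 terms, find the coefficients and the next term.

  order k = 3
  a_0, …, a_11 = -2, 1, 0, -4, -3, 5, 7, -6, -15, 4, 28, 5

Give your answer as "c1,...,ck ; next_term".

  a_3 = 1·0 + -2·1 + 1·-2 = -4
  a_4 = 1·-4 + -2·0 + 1·1 = -3
  a_5 = 1·-3 + -2·-4 + 1·0 = 5
  a_6 = 1·5 + -2·-3 + 1·-4 = 7
  a_7 = 1·7 + -2·5 + 1·-3 = -6
  a_8 = 1·-6 + -2·7 + 1·5 = -15
  a_9 = 1·-15 + -2·-6 + 1·7 = 4
  a_10 = 1·4 + -2·-15 + 1·-6 = 28
  a_11 = 1·28 + -2·4 + 1·-15 = 5
  a_12 = 1·5 + -2·28 + 1·4 = -47

1,-2,1 ; -47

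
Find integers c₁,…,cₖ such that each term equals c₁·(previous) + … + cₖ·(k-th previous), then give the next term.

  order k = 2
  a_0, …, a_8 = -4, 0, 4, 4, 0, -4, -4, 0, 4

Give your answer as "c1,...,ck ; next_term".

1,-1 ; 4

  a_2 = 1·0 + -1·-4 = 4
  a_3 = 1·4 + -1·0 = 4
  a_4 = 1·4 + -1·4 = 0
  a_5 = 1·0 + -1·4 = -4
  a_6 = 1·-4 + -1·0 = -4
  a_7 = 1·-4 + -1·-4 = 0
  a_8 = 1·0 + -1·-4 = 4
  a_9 = 1·4 + -1·0 = 4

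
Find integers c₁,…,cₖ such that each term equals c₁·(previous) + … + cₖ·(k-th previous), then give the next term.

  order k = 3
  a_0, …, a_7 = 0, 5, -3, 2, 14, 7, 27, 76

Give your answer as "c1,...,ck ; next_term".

1,1,3 ; 124

  a_3 = 1·-3 + 1·5 + 3·0 = 2
  a_4 = 1·2 + 1·-3 + 3·5 = 14
  a_5 = 1·14 + 1·2 + 3·-3 = 7
  a_6 = 1·7 + 1·14 + 3·2 = 27
  a_7 = 1·27 + 1·7 + 3·14 = 76
  a_8 = 1·76 + 1·27 + 3·7 = 124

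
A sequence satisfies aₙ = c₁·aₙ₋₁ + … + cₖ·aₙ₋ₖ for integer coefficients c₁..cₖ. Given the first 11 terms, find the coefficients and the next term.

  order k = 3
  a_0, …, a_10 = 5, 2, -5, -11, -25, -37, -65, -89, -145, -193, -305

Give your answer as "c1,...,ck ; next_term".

1,2,-2 ; -401

  a_3 = 1·-5 + 2·2 + -2·5 = -11
  a_4 = 1·-11 + 2·-5 + -2·2 = -25
  a_5 = 1·-25 + 2·-11 + -2·-5 = -37
  a_6 = 1·-37 + 2·-25 + -2·-11 = -65
  a_7 = 1·-65 + 2·-37 + -2·-25 = -89
  a_8 = 1·-89 + 2·-65 + -2·-37 = -145
  a_9 = 1·-145 + 2·-89 + -2·-65 = -193
  a_10 = 1·-193 + 2·-145 + -2·-89 = -305
  a_11 = 1·-305 + 2·-193 + -2·-145 = -401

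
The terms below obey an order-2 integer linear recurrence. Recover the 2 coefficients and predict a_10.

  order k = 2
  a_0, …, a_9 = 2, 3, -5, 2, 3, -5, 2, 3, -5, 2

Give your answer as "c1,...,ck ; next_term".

-1,-1 ; 3

  a_2 = -1·3 + -1·2 = -5
  a_3 = -1·-5 + -1·3 = 2
  a_4 = -1·2 + -1·-5 = 3
  a_5 = -1·3 + -1·2 = -5
  a_6 = -1·-5 + -1·3 = 2
  a_7 = -1·2 + -1·-5 = 3
  a_8 = -1·3 + -1·2 = -5
  a_9 = -1·-5 + -1·3 = 2
  a_10 = -1·2 + -1·-5 = 3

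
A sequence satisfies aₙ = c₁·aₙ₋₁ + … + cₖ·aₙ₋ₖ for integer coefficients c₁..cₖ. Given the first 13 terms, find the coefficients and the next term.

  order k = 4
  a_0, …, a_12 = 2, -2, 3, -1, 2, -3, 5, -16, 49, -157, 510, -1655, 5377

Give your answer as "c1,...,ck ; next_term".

  a_4 = -3·-1 + 1·3 + 0·-2 + -2·2 = 2
  a_5 = -3·2 + 1·-1 + 0·3 + -2·-2 = -3
  a_6 = -3·-3 + 1·2 + 0·-1 + -2·3 = 5
  a_7 = -3·5 + 1·-3 + 0·2 + -2·-1 = -16
  a_8 = -3·-16 + 1·5 + 0·-3 + -2·2 = 49
  a_9 = -3·49 + 1·-16 + 0·5 + -2·-3 = -157
  a_10 = -3·-157 + 1·49 + 0·-16 + -2·5 = 510
  a_11 = -3·510 + 1·-157 + 0·49 + -2·-16 = -1655
  a_12 = -3·-1655 + 1·510 + 0·-157 + -2·49 = 5377
  a_13 = -3·5377 + 1·-1655 + 0·510 + -2·-157 = -17472

-3,1,0,-2 ; -17472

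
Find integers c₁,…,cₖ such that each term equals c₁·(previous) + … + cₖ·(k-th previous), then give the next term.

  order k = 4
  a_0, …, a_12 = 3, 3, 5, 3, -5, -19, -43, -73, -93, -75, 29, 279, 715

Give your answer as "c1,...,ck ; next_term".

2,-1,0,-2 ; 1301

  a_4 = 2·3 + -1·5 + 0·3 + -2·3 = -5
  a_5 = 2·-5 + -1·3 + 0·5 + -2·3 = -19
  a_6 = 2·-19 + -1·-5 + 0·3 + -2·5 = -43
  a_7 = 2·-43 + -1·-19 + 0·-5 + -2·3 = -73
  a_8 = 2·-73 + -1·-43 + 0·-19 + -2·-5 = -93
  a_9 = 2·-93 + -1·-73 + 0·-43 + -2·-19 = -75
  a_10 = 2·-75 + -1·-93 + 0·-73 + -2·-43 = 29
  a_11 = 2·29 + -1·-75 + 0·-93 + -2·-73 = 279
  a_12 = 2·279 + -1·29 + 0·-75 + -2·-93 = 715
  a_13 = 2·715 + -1·279 + 0·29 + -2·-75 = 1301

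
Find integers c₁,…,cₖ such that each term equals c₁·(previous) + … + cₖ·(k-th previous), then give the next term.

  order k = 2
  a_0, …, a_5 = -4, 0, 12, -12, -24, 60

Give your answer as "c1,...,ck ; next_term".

  a_2 = -1·0 + -3·-4 = 12
  a_3 = -1·12 + -3·0 = -12
  a_4 = -1·-12 + -3·12 = -24
  a_5 = -1·-24 + -3·-12 = 60
  a_6 = -1·60 + -3·-24 = 12

-1,-3 ; 12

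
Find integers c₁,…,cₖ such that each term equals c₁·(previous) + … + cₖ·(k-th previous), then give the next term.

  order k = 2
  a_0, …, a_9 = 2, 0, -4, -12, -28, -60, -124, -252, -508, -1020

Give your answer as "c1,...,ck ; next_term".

3,-2 ; -2044

  a_2 = 3·0 + -2·2 = -4
  a_3 = 3·-4 + -2·0 = -12
  a_4 = 3·-12 + -2·-4 = -28
  a_5 = 3·-28 + -2·-12 = -60
  a_6 = 3·-60 + -2·-28 = -124
  a_7 = 3·-124 + -2·-60 = -252
  a_8 = 3·-252 + -2·-124 = -508
  a_9 = 3·-508 + -2·-252 = -1020
  a_10 = 3·-1020 + -2·-508 = -2044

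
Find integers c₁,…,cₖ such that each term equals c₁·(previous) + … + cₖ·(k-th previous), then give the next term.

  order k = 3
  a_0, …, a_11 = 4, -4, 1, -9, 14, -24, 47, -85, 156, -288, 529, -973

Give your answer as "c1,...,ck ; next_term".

-1,1,-1 ; 1790

  a_3 = -1·1 + 1·-4 + -1·4 = -9
  a_4 = -1·-9 + 1·1 + -1·-4 = 14
  a_5 = -1·14 + 1·-9 + -1·1 = -24
  a_6 = -1·-24 + 1·14 + -1·-9 = 47
  a_7 = -1·47 + 1·-24 + -1·14 = -85
  a_8 = -1·-85 + 1·47 + -1·-24 = 156
  a_9 = -1·156 + 1·-85 + -1·47 = -288
  a_10 = -1·-288 + 1·156 + -1·-85 = 529
  a_11 = -1·529 + 1·-288 + -1·156 = -973
  a_12 = -1·-973 + 1·529 + -1·-288 = 1790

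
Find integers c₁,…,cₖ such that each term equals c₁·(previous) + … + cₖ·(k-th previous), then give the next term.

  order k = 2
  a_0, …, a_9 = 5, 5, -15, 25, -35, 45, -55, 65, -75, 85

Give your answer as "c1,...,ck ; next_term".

  a_2 = -2·5 + -1·5 = -15
  a_3 = -2·-15 + -1·5 = 25
  a_4 = -2·25 + -1·-15 = -35
  a_5 = -2·-35 + -1·25 = 45
  a_6 = -2·45 + -1·-35 = -55
  a_7 = -2·-55 + -1·45 = 65
  a_8 = -2·65 + -1·-55 = -75
  a_9 = -2·-75 + -1·65 = 85
  a_10 = -2·85 + -1·-75 = -95

-2,-1 ; -95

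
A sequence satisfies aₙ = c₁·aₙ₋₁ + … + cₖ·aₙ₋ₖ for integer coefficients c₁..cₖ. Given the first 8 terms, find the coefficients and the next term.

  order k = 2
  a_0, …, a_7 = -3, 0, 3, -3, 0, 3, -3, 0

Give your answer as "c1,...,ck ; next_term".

  a_2 = -1·0 + -1·-3 = 3
  a_3 = -1·3 + -1·0 = -3
  a_4 = -1·-3 + -1·3 = 0
  a_5 = -1·0 + -1·-3 = 3
  a_6 = -1·3 + -1·0 = -3
  a_7 = -1·-3 + -1·3 = 0
  a_8 = -1·0 + -1·-3 = 3

-1,-1 ; 3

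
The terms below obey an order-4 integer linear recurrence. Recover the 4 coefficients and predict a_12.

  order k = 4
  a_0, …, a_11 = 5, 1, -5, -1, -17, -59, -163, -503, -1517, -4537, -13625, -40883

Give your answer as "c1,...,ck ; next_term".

  a_4 = 3·-1 + 0·-5 + 1·1 + -3·5 = -17
  a_5 = 3·-17 + 0·-1 + 1·-5 + -3·1 = -59
  a_6 = 3·-59 + 0·-17 + 1·-1 + -3·-5 = -163
  a_7 = 3·-163 + 0·-59 + 1·-17 + -3·-1 = -503
  a_8 = 3·-503 + 0·-163 + 1·-59 + -3·-17 = -1517
  a_9 = 3·-1517 + 0·-503 + 1·-163 + -3·-59 = -4537
  a_10 = 3·-4537 + 0·-1517 + 1·-503 + -3·-163 = -13625
  a_11 = 3·-13625 + 0·-4537 + 1·-1517 + -3·-503 = -40883
  a_12 = 3·-40883 + 0·-13625 + 1·-4537 + -3·-1517 = -122635

3,0,1,-3 ; -122635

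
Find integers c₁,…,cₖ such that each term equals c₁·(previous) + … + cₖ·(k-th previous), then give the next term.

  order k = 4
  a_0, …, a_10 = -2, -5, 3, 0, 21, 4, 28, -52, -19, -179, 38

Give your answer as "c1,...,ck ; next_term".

  a_4 = 1·0 + 1·3 + -4·-5 + 1·-2 = 21
  a_5 = 1·21 + 1·0 + -4·3 + 1·-5 = 4
  a_6 = 1·4 + 1·21 + -4·0 + 1·3 = 28
  a_7 = 1·28 + 1·4 + -4·21 + 1·0 = -52
  a_8 = 1·-52 + 1·28 + -4·4 + 1·21 = -19
  a_9 = 1·-19 + 1·-52 + -4·28 + 1·4 = -179
  a_10 = 1·-179 + 1·-19 + -4·-52 + 1·28 = 38
  a_11 = 1·38 + 1·-179 + -4·-19 + 1·-52 = -117

1,1,-4,1 ; -117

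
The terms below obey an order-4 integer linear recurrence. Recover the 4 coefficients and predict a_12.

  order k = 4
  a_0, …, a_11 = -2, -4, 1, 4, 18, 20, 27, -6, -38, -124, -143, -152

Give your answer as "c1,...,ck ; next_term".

  a_4 = 2·4 + 0·1 + -4·-4 + 3·-2 = 18
  a_5 = 2·18 + 0·4 + -4·1 + 3·-4 = 20
  a_6 = 2·20 + 0·18 + -4·4 + 3·1 = 27
  a_7 = 2·27 + 0·20 + -4·18 + 3·4 = -6
  a_8 = 2·-6 + 0·27 + -4·20 + 3·18 = -38
  a_9 = 2·-38 + 0·-6 + -4·27 + 3·20 = -124
  a_10 = 2·-124 + 0·-38 + -4·-6 + 3·27 = -143
  a_11 = 2·-143 + 0·-124 + -4·-38 + 3·-6 = -152
  a_12 = 2·-152 + 0·-143 + -4·-124 + 3·-38 = 78

2,0,-4,3 ; 78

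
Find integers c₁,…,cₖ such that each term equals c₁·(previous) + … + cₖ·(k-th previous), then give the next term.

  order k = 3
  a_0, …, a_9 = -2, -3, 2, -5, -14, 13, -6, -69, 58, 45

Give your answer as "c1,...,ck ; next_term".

0,-1,4 ; -334

  a_3 = 0·2 + -1·-3 + 4·-2 = -5
  a_4 = 0·-5 + -1·2 + 4·-3 = -14
  a_5 = 0·-14 + -1·-5 + 4·2 = 13
  a_6 = 0·13 + -1·-14 + 4·-5 = -6
  a_7 = 0·-6 + -1·13 + 4·-14 = -69
  a_8 = 0·-69 + -1·-6 + 4·13 = 58
  a_9 = 0·58 + -1·-69 + 4·-6 = 45
  a_10 = 0·45 + -1·58 + 4·-69 = -334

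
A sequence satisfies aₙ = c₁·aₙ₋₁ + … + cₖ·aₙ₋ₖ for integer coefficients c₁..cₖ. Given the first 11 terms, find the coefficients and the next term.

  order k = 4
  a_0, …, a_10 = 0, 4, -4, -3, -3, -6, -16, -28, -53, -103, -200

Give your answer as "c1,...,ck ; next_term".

  a_4 = 1·-3 + 1·-4 + 1·4 + 1·0 = -3
  a_5 = 1·-3 + 1·-3 + 1·-4 + 1·4 = -6
  a_6 = 1·-6 + 1·-3 + 1·-3 + 1·-4 = -16
  a_7 = 1·-16 + 1·-6 + 1·-3 + 1·-3 = -28
  a_8 = 1·-28 + 1·-16 + 1·-6 + 1·-3 = -53
  a_9 = 1·-53 + 1·-28 + 1·-16 + 1·-6 = -103
  a_10 = 1·-103 + 1·-53 + 1·-28 + 1·-16 = -200
  a_11 = 1·-200 + 1·-103 + 1·-53 + 1·-28 = -384

1,1,1,1 ; -384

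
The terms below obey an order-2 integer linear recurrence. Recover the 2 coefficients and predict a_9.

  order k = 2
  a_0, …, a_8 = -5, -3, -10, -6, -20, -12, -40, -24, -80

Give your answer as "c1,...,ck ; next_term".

  a_2 = 0·-3 + 2·-5 = -10
  a_3 = 0·-10 + 2·-3 = -6
  a_4 = 0·-6 + 2·-10 = -20
  a_5 = 0·-20 + 2·-6 = -12
  a_6 = 0·-12 + 2·-20 = -40
  a_7 = 0·-40 + 2·-12 = -24
  a_8 = 0·-24 + 2·-40 = -80
  a_9 = 0·-80 + 2·-24 = -48

0,2 ; -48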